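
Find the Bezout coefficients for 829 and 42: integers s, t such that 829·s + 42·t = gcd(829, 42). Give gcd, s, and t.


Euclidean algorithm on (829, 42) — divide until remainder is 0:
  829 = 19 · 42 + 31
  42 = 1 · 31 + 11
  31 = 2 · 11 + 9
  11 = 1 · 9 + 2
  9 = 4 · 2 + 1
  2 = 2 · 1 + 0
gcd(829, 42) = 1.
Track Bezout coefficients alongside the remainders: start with r₀ = 829 = a·1 + b·0 (s = 1, t = 0) and r₁ = 42 = a·0 + b·1 (s = 0, t = 1); each new remainder r_{k+1} = r_{k-1} − q_k·r_k inherits s_{k+1} = s_{k-1} − q_k·s_k, t_{k+1} = t_{k-1} − q_k·t_k, so r_k = a·s_k + b·t_k at every step:
  q = 19: r = 31, s = 1 − 19·0 = 1, t = 0 − 19·1 = -19  (check: 829·1 + 42·(-19) = 31)
  q = 1: r = 11, s = 0 − 1·1 = -1, t = 1 − 1·(-19) = 20  (check: 829·(-1) + 42·20 = 11)
  q = 2: r = 9, s = 1 − 2·(-1) = 3, t = -19 − 2·20 = -59  (check: 829·3 + 42·(-59) = 9)
  q = 1: r = 2, s = -1 − 1·3 = -4, t = 20 − 1·(-59) = 79  (check: 829·(-4) + 42·79 = 2)
  q = 4: r = 1, s = 3 − 4·(-4) = 19, t = -59 − 4·79 = -375  (check: 829·19 + 42·(-375) = 1)
The row with r = 1 (the gcd) gives the Bezout coefficients s = 19, t = -375.
Result: 829 · (19) + 42 · (-375) = 1.

gcd(829, 42) = 1; s = 19, t = -375 (check: 829·19 + 42·(-375) = 1).


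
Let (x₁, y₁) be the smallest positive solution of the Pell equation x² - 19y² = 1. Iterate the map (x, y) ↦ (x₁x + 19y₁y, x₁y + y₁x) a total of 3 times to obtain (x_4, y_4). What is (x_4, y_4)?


Step 1: Find the fundamental solution (x₁, y₁) of x² - 19y² = 1.
  Expand √19 as a continued fraction. a₀ = ⌊√19⌋ = 4; iterate m_{k+1} = d_k·a_k − m_k, d_{k+1} = (19 − m_{k+1}²)/d_k, a_{k+1} = ⌊(a₀ + m_{k+1})/d_{k+1}⌋ (starting m₀ = 0, d₀ = 1), with convergents p_k = a_k·p_{k-1} + p_{k-2}, q_k = a_k·q_{k-1} + q_{k-2} (p₋₁ = 1, q₋₁ = 0):
  k = 0: a₀ = 4; p₀/q₀ = 4/1; p₀² − 19·q₀² = 16 − 19 = -3.
  k = 1: m = 4, d = 3, a = ⌊(4 + 4)/3⌋ = 2; p/q = (2·4 + 1)/(2·1 + 0) = 9/2; p² − 19·q² = 81 − 76 = 5.
  k = 2: m = 2, d = 5, a = ⌊(4 + 2)/5⌋ = 1; p/q = (1·9 + 4)/(1·2 + 1) = 13/3; p² − 19·q² = 169 − 171 = -2.
  k = 3: m = 3, d = 2, a = ⌊(4 + 3)/2⌋ = 3; p/q = (3·13 + 9)/(3·3 + 2) = 48/11; p² − 19·q² = 2304 − 2299 = 5.
  k = 4: m = 3, d = 5, a = ⌊(4 + 3)/5⌋ = 1; p/q = (1·48 + 13)/(1·11 + 3) = 61/14; p² − 19·q² = 3721 − 3724 = -3.
  k = 5: m = 2, d = 3, a = ⌊(4 + 2)/3⌋ = 2; p/q = (2·61 + 48)/(2·14 + 11) = 170/39; p² − 19·q² = 28900 − 28899 = 1.
  The first convergent with p² − 19·q² = 1 gives the fundamental solution (x₁, y₁) = (170, 39).
Step 2: Apply the recurrence (x_{n+1}, y_{n+1}) = (x₁x_n + 19y₁y_n, x₁y_n + y₁x_n) repeatedly.
  From (x_1, y_1) = (170, 39): x_2 = 170·170 + 19·39·39 = 57799; y_2 = 170·39 + 39·170 = 13260.
  From (x_2, y_2) = (57799, 13260): x_3 = 170·57799 + 19·39·13260 = 19651490; y_3 = 170·13260 + 39·57799 = 4508361.
  From (x_3, y_3) = (19651490, 4508361): x_4 = 170·19651490 + 19·39·4508361 = 6681448801; y_4 = 170·4508361 + 39·19651490 = 1532829480.
Step 3: Verify x_4² - 19·y_4² = 44641758080384337601 - 44641758080384337600 = 1 (should be 1). ✓

(x_1, y_1) = (170, 39); (x_4, y_4) = (6681448801, 1532829480).


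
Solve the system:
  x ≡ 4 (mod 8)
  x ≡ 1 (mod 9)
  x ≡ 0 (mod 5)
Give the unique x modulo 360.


Moduli 8, 9, 5 are pairwise coprime; by CRT there is a unique solution modulo M = 8 · 9 · 5 = 360.
Solve pairwise, accumulating the modulus:
  Start with x ≡ 4 (mod 8).
  Combine with x ≡ 1 (mod 9): since gcd(8, 9) = 1, we get a unique residue mod 72.
    Write x = 4 + 8·t and substitute into x ≡ 1 (mod 9): 8·t ≡ 1 − 4 = -3 (mod 9).
    Reduce coefficients mod 9: 8·t ≡ 6 (mod 9).
    The inverse of 8 mod 9 is 8 (since 8·8 = 64 = 7·9 + 1), so t ≡ 8·6 = 48 ≡ 3 (mod 9).
    Then x = 4 + 8·3 = 28, valid modulo lcm(8, 9) = 72: x ≡ 28 (mod 72).
  Combine with x ≡ 0 (mod 5): since gcd(72, 5) = 1, we get a unique residue mod 360.
    Write x = 28 + 72·t and substitute into x ≡ 0 (mod 5): 72·t ≡ 0 − 28 = -28 (mod 5).
    Reduce coefficients mod 5: 2·t ≡ 2 (mod 5).
    The inverse of 2 mod 5 is 3 (since 2·3 = 6 = 1·5 + 1), so t ≡ 3·2 = 6 ≡ 1 (mod 5).
    Then x = 28 + 72·1 = 100, valid modulo lcm(72, 5) = 360: x ≡ 100 (mod 360).
Verify: 100 mod 8 = 4 ✓, 100 mod 9 = 1 ✓, 100 mod 5 = 0 ✓.

x ≡ 100 (mod 360).


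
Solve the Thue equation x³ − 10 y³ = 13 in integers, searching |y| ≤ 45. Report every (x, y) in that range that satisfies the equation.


The equation is x³ - 10y³ = 13. For fixed y, x³ = 10·y³ + 13, so a solution requires the RHS to be a perfect cube.
Strategy: iterate y from -45 to 45, compute RHS = 10·y³ + 13, and check whether it is a (positive or negative) perfect cube.
Check small values of y:
  y = 0: RHS = 13 is not a perfect cube.
  y = 1: RHS = 23 is not a perfect cube.
  y = -1: RHS = 3 is not a perfect cube.
  y = 2: RHS = 93 is not a perfect cube.
  y = -2: RHS = -67 is not a perfect cube.
  y = 3: RHS = 283 is not a perfect cube.
  y = -3: RHS = -257 is not a perfect cube.
Continuing the search up to |y| = 45 finds no solutions either.
No (x, y) in the scanned range satisfies the equation.

No integer solutions with |y| ≤ 45.


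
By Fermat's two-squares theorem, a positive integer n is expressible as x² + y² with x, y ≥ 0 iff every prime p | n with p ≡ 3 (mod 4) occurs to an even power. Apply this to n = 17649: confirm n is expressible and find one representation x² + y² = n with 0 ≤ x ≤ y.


Step 1: Factor n = 17649 = 3^2 · 37 · 53.
Step 2: Check the mod-4 condition on each prime factor: 3 ≡ 3 (mod 4), exponent 2 (must be even); 37 ≡ 1 (mod 4), exponent 1; 53 ≡ 1 (mod 4), exponent 1.
All primes ≡ 3 (mod 4) appear to even exponent (or don't appear), so by the two-squares theorem n IS expressible as a sum of two squares.
Step 3: Build a representation. Group n = k² · m with k = 3 and m = 37 · 53 = 1961 (a product of primes ≡ 1 (mod 4)); a representation of m scales to one of n via (k·x)² + (k·y)² = k²(x² + y²). Each prime p ≡ 1 (mod 4) is itself a sum of two squares; find a² by testing p − a² for a perfect square:
  37: 37 − 1² = 36 = 6² ⇒ 37 = 1² + 6².
  53: 53 − 1² = 52, 53 − 2² = 49 = 7² ⇒ 53 = 2² + 7².
  Combine using the Brahmagupta–Fibonacci identity (a² + b²)(c² + d²) = (ac − bd)² + (ad + bc)² = (ac + bd)² + (ad − bc)²:
  37 · 53 = 1961: from (1² + 6²)(2² + 7²), take (1·2 − 6·7, 1·7 + 6·2) = (2 − 42, 7 + 12) = (-40, 19); dropping signs (only squares matter) gives (40, 19); check 40² + 19² = 1600 + 361 = 1961 ✓.
  Scale by k = 3: (3·40, 3·19) = (120, 57).
Step 4: Order so x ≤ y and verify: 57² + 120² = 3249 + 14400 = 17649 = n. ✓

n = 17649 = 57² + 120² (one valid representation with x ≤ y).


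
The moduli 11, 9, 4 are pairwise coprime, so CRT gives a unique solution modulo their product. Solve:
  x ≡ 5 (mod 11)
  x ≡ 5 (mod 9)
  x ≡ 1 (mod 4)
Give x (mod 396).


Moduli 11, 9, 4 are pairwise coprime; by CRT there is a unique solution modulo M = 11 · 9 · 4 = 396.
Solve pairwise, accumulating the modulus:
  Start with x ≡ 5 (mod 11).
  Combine with x ≡ 5 (mod 9): since gcd(11, 9) = 1, we get a unique residue mod 99.
    Write x = 5 + 11·t and substitute into x ≡ 5 (mod 9): 11·t ≡ 5 − 5 = 0 (mod 9).
    Reduce coefficients mod 9: 2·t ≡ 0 (mod 9).
    The inverse of 2 mod 9 is 5 (since 2·5 = 10 = 1·9 + 1), so t ≡ 5·0 = 0 ≡ 0 (mod 9).
    Then x = 5 + 11·0 = 5, valid modulo lcm(11, 9) = 99: x ≡ 5 (mod 99).
  Combine with x ≡ 1 (mod 4): since gcd(99, 4) = 1, we get a unique residue mod 396.
    Write x = 5 + 99·t and substitute into x ≡ 1 (mod 4): 99·t ≡ 1 − 5 = -4 (mod 4).
    Reduce coefficients mod 4: 3·t ≡ 0 (mod 4).
    The inverse of 3 mod 4 is 3 (since 3·3 = 9 = 2·4 + 1), so t ≡ 3·0 = 0 ≡ 0 (mod 4).
    Then x = 5 + 99·0 = 5, valid modulo lcm(99, 4) = 396: x ≡ 5 (mod 396).
Verify: 5 mod 11 = 5 ✓, 5 mod 9 = 5 ✓, 5 mod 4 = 1 ✓.

x ≡ 5 (mod 396).


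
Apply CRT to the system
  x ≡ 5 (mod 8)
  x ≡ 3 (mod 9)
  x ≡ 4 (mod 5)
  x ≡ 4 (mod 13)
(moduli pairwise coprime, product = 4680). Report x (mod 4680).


Product of moduli M = 8 · 9 · 5 · 13 = 4680.
Merge one congruence at a time:
  Start: x ≡ 5 (mod 8).
  Combine with x ≡ 3 (mod 9); new modulus lcm = 72.
    Write x = 5 + 8·t and substitute into x ≡ 3 (mod 9): 8·t ≡ 3 − 5 = -2 (mod 9).
    Reduce coefficients mod 9: 8·t ≡ 7 (mod 9).
    The inverse of 8 mod 9 is 8 (since 8·8 = 64 = 7·9 + 1), so t ≡ 8·7 = 56 ≡ 2 (mod 9).
    Then x = 5 + 8·2 = 21, valid modulo lcm(8, 9) = 72: x ≡ 21 (mod 72).
  Combine with x ≡ 4 (mod 5); new modulus lcm = 360.
    Write x = 21 + 72·t and substitute into x ≡ 4 (mod 5): 72·t ≡ 4 − 21 = -17 (mod 5).
    Reduce coefficients mod 5: 2·t ≡ 3 (mod 5).
    The inverse of 2 mod 5 is 3 (since 2·3 = 6 = 1·5 + 1), so t ≡ 3·3 = 9 ≡ 4 (mod 5).
    Then x = 21 + 72·4 = 309, valid modulo lcm(72, 5) = 360: x ≡ 309 (mod 360).
  Combine with x ≡ 4 (mod 13); new modulus lcm = 4680.
    Write x = 309 + 360·t and substitute into x ≡ 4 (mod 13): 360·t ≡ 4 − 309 = -305 (mod 13).
    Reduce coefficients mod 13: 9·t ≡ 7 (mod 13).
    The inverse of 9 mod 13 is 3 (since 9·3 = 27 = 2·13 + 1), so t ≡ 3·7 = 21 ≡ 8 (mod 13).
    Then x = 309 + 360·8 = 3189, valid modulo lcm(360, 13) = 4680: x ≡ 3189 (mod 4680).
Verify against each original: 3189 mod 8 = 5, 3189 mod 9 = 3, 3189 mod 5 = 4, 3189 mod 13 = 4.

x ≡ 3189 (mod 4680).


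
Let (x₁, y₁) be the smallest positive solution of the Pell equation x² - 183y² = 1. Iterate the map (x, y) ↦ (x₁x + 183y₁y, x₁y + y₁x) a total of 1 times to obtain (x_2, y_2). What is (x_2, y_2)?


Step 1: Find the fundamental solution (x₁, y₁) of x² - 183y² = 1.
  Expand √183 as a continued fraction. a₀ = ⌊√183⌋ = 13; iterate m_{k+1} = d_k·a_k − m_k, d_{k+1} = (183 − m_{k+1}²)/d_k, a_{k+1} = ⌊(a₀ + m_{k+1})/d_{k+1}⌋ (starting m₀ = 0, d₀ = 1), with convergents p_k = a_k·p_{k-1} + p_{k-2}, q_k = a_k·q_{k-1} + q_{k-2} (p₋₁ = 1, q₋₁ = 0):
  k = 0: a₀ = 13; p₀/q₀ = 13/1; p₀² − 183·q₀² = 169 − 183 = -14.
  k = 1: m = 13, d = 14, a = ⌊(13 + 13)/14⌋ = 1; p/q = (1·13 + 1)/(1·1 + 0) = 14/1; p² − 183·q² = 196 − 183 = 13.
  k = 2: m = 1, d = 13, a = ⌊(13 + 1)/13⌋ = 1; p/q = (1·14 + 13)/(1·1 + 1) = 27/2; p² − 183·q² = 729 − 732 = -3.
  k = 3: m = 12, d = 3, a = ⌊(13 + 12)/3⌋ = 8; p/q = (8·27 + 14)/(8·2 + 1) = 230/17; p² − 183·q² = 52900 − 52887 = 13.
  k = 4: m = 12, d = 13, a = ⌊(13 + 12)/13⌋ = 1; p/q = (1·230 + 27)/(1·17 + 2) = 257/19; p² − 183·q² = 66049 − 66063 = -14.
  k = 5: m = 1, d = 14, a = ⌊(13 + 1)/14⌋ = 1; p/q = (1·257 + 230)/(1·19 + 17) = 487/36; p² − 183·q² = 237169 − 237168 = 1.
  The first convergent with p² − 183·q² = 1 gives the fundamental solution (x₁, y₁) = (487, 36).
Step 2: Apply the recurrence (x_{n+1}, y_{n+1}) = (x₁x_n + 183y₁y_n, x₁y_n + y₁x_n) repeatedly.
  From (x_1, y_1) = (487, 36): x_2 = 487·487 + 183·36·36 = 474337; y_2 = 487·36 + 36·487 = 35064.
Step 3: Verify x_2² - 183·y_2² = 224995589569 - 224995589568 = 1 (should be 1). ✓

(x_1, y_1) = (487, 36); (x_2, y_2) = (474337, 35064).


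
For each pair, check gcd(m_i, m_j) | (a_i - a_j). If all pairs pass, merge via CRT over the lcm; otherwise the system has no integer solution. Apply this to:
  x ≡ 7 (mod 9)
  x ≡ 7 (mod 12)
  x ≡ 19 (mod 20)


Moduli 9, 12, 20 are not pairwise coprime, so CRT works modulo lcm(m_i) when all pairwise compatibility conditions hold.
Pairwise compatibility: gcd(m_i, m_j) must divide a_i - a_j for every pair.
Merge one congruence at a time:
  Start: x ≡ 7 (mod 9).
  Combine with x ≡ 7 (mod 12): gcd(9, 12) = 3; 7 - 7 = 0, which IS divisible by 3, so compatible.
    Write x = 7 + 9·t and substitute into x ≡ 7 (mod 12): 9·t ≡ 7 − 7 = 0 (mod 12).
    Divide the congruence (and modulus) by g = 3: 3·t ≡ 0 (mod 4).
    The inverse of 3 mod 4 is 3 (since 3·3 = 9 = 2·4 + 1), so t ≡ 3·0 = 0 ≡ 0 (mod 4).
    Then x = 7 + 9·0 = 7, valid modulo lcm(9, 12) = 36: x ≡ 7 (mod 36).
  Combine with x ≡ 19 (mod 20): gcd(36, 20) = 4; 19 - 7 = 12, which IS divisible by 4, so compatible.
    Write x = 7 + 36·t and substitute into x ≡ 19 (mod 20): 36·t ≡ 19 − 7 = 12 (mod 20).
    Divide the congruence (and modulus) by g = 4: 9·t ≡ 3 (mod 5).
    Reduce coefficients mod 5: 4·t ≡ 3 (mod 5).
    The inverse of 4 mod 5 is 4 (since 4·4 = 16 = 3·5 + 1), so t ≡ 4·3 = 12 ≡ 2 (mod 5).
    Then x = 7 + 36·2 = 79, valid modulo lcm(36, 20) = 180: x ≡ 79 (mod 180).
Verify: 79 mod 9 = 7, 79 mod 12 = 7, 79 mod 20 = 19.

x ≡ 79 (mod 180).


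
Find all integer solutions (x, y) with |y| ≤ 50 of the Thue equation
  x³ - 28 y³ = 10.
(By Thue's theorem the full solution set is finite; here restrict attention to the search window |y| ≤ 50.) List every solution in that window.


The equation is x³ - 28y³ = 10. For fixed y, x³ = 28·y³ + 10, so a solution requires the RHS to be a perfect cube.
Strategy: iterate y from -50 to 50, compute RHS = 28·y³ + 10, and check whether it is a (positive or negative) perfect cube.
Check small values of y:
  y = 0: RHS = 10 is not a perfect cube.
  y = 1: RHS = 38 is not a perfect cube.
  y = -1: RHS = -18 is not a perfect cube.
  y = 2: RHS = 234 is not a perfect cube.
  y = -2: RHS = -214 is not a perfect cube.
  y = 3: RHS = 766 is not a perfect cube.
  y = -3: RHS = -746 is not a perfect cube.
Continuing the search up to |y| = 50 finds no solutions either.
No (x, y) in the scanned range satisfies the equation.

No integer solutions with |y| ≤ 50.


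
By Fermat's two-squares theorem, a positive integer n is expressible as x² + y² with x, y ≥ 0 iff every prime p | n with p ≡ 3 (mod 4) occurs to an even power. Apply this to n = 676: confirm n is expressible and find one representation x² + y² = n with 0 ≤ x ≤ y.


Step 1: Factor n = 676 = 2^2 · 13^2.
Step 2: Check the mod-4 condition on each prime factor: 2 = 2 (special); 13 ≡ 1 (mod 4), exponent 2.
All primes ≡ 3 (mod 4) appear to even exponent (or don't appear), so by the two-squares theorem n IS expressible as a sum of two squares.
Step 3: Build a representation. Group n = k² · m with k = 2 and m = 13 · 13 = 169 (a product of primes ≡ 1 (mod 4)); a representation of m scales to one of n via (k·x)² + (k·y)² = k²(x² + y²). Each prime p ≡ 1 (mod 4) is itself a sum of two squares; find a² by testing p − a² for a perfect square:
  13: 13 − 1² = 12, 13 − 2² = 9 = 3² ⇒ 13 = 2² + 3².
  Combine using the Brahmagupta–Fibonacci identity (a² + b²)(c² + d²) = (ac − bd)² + (ad + bc)² = (ac + bd)² + (ad − bc)²:
  13 · 13 = 169: from (2² + 3²)(2² + 3²), take (2·2 − 3·3, 2·3 + 3·2) = (4 − 9, 6 + 6) = (-5, 12); dropping signs (only squares matter) gives (5, 12); check 5² + 12² = 25 + 144 = 169 ✓.
  Scale by k = 2: (2·5, 2·12) = (10, 24).
Step 4: Order so x ≤ y and verify: 10² + 24² = 100 + 576 = 676 = n. ✓

n = 676 = 10² + 24² (one valid representation with x ≤ y).


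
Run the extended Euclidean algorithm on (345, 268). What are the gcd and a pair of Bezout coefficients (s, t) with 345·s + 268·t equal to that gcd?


Euclidean algorithm on (345, 268) — divide until remainder is 0:
  345 = 1 · 268 + 77
  268 = 3 · 77 + 37
  77 = 2 · 37 + 3
  37 = 12 · 3 + 1
  3 = 3 · 1 + 0
gcd(345, 268) = 1.
Track Bezout coefficients alongside the remainders: start with r₀ = 345 = a·1 + b·0 (s = 1, t = 0) and r₁ = 268 = a·0 + b·1 (s = 0, t = 1); each new remainder r_{k+1} = r_{k-1} − q_k·r_k inherits s_{k+1} = s_{k-1} − q_k·s_k, t_{k+1} = t_{k-1} − q_k·t_k, so r_k = a·s_k + b·t_k at every step:
  q = 1: r = 77, s = 1 − 1·0 = 1, t = 0 − 1·1 = -1  (check: 345·1 + 268·(-1) = 77)
  q = 3: r = 37, s = 0 − 3·1 = -3, t = 1 − 3·(-1) = 4  (check: 345·(-3) + 268·4 = 37)
  q = 2: r = 3, s = 1 − 2·(-3) = 7, t = -1 − 2·4 = -9  (check: 345·7 + 268·(-9) = 3)
  q = 12: r = 1, s = -3 − 12·7 = -87, t = 4 − 12·(-9) = 112  (check: 345·(-87) + 268·112 = 1)
The row with r = 1 (the gcd) gives the Bezout coefficients s = -87, t = 112.
Result: 345 · (-87) + 268 · (112) = 1.

gcd(345, 268) = 1; s = -87, t = 112 (check: 345·(-87) + 268·112 = 1).


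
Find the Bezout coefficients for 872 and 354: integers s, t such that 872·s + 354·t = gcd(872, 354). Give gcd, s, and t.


Euclidean algorithm on (872, 354) — divide until remainder is 0:
  872 = 2 · 354 + 164
  354 = 2 · 164 + 26
  164 = 6 · 26 + 8
  26 = 3 · 8 + 2
  8 = 4 · 2 + 0
gcd(872, 354) = 2.
Track Bezout coefficients alongside the remainders: start with r₀ = 872 = a·1 + b·0 (s = 1, t = 0) and r₁ = 354 = a·0 + b·1 (s = 0, t = 1); each new remainder r_{k+1} = r_{k-1} − q_k·r_k inherits s_{k+1} = s_{k-1} − q_k·s_k, t_{k+1} = t_{k-1} − q_k·t_k, so r_k = a·s_k + b·t_k at every step:
  q = 2: r = 164, s = 1 − 2·0 = 1, t = 0 − 2·1 = -2  (check: 872·1 + 354·(-2) = 164)
  q = 2: r = 26, s = 0 − 2·1 = -2, t = 1 − 2·(-2) = 5  (check: 872·(-2) + 354·5 = 26)
  q = 6: r = 8, s = 1 − 6·(-2) = 13, t = -2 − 6·5 = -32  (check: 872·13 + 354·(-32) = 8)
  q = 3: r = 2, s = -2 − 3·13 = -41, t = 5 − 3·(-32) = 101  (check: 872·(-41) + 354·101 = 2)
The row with r = 2 (the gcd) gives the Bezout coefficients s = -41, t = 101.
Result: 872 · (-41) + 354 · (101) = 2.

gcd(872, 354) = 2; s = -41, t = 101 (check: 872·(-41) + 354·101 = 2).


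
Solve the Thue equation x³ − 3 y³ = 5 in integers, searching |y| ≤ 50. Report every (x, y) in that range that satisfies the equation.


The equation is x³ - 3y³ = 5. For fixed y, x³ = 3·y³ + 5, so a solution requires the RHS to be a perfect cube.
Strategy: iterate y from -50 to 50, compute RHS = 3·y³ + 5, and check whether it is a (positive or negative) perfect cube.
Check small values of y:
  y = 0: RHS = 5 is not a perfect cube.
  y = 1: RHS = 8 = (2)³ ⇒ x = 2 works.
  y = -1: RHS = 2 is not a perfect cube.
  y = 2: RHS = 29 is not a perfect cube.
  y = -2: RHS = -19 is not a perfect cube.
  y = 3: RHS = 86 is not a perfect cube.
  y = -3: RHS = -76 is not a perfect cube.
Continuing the search up to |y| = 50 finds no further solutions beyond those listed.
Collected solutions: (2, 1).

Solutions (with |y| ≤ 50): (2, 1).


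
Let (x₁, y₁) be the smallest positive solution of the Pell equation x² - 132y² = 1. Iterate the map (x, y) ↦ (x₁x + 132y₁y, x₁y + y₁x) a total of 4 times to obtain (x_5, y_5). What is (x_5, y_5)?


Step 1: Find the fundamental solution (x₁, y₁) of x² - 132y² = 1.
  Expand √132 as a continued fraction. a₀ = ⌊√132⌋ = 11; iterate m_{k+1} = d_k·a_k − m_k, d_{k+1} = (132 − m_{k+1}²)/d_k, a_{k+1} = ⌊(a₀ + m_{k+1})/d_{k+1}⌋ (starting m₀ = 0, d₀ = 1), with convergents p_k = a_k·p_{k-1} + p_{k-2}, q_k = a_k·q_{k-1} + q_{k-2} (p₋₁ = 1, q₋₁ = 0):
  k = 0: a₀ = 11; p₀/q₀ = 11/1; p₀² − 132·q₀² = 121 − 132 = -11.
  k = 1: m = 11, d = 11, a = ⌊(11 + 11)/11⌋ = 2; p/q = (2·11 + 1)/(2·1 + 0) = 23/2; p² − 132·q² = 529 − 528 = 1.
  The first convergent with p² − 132·q² = 1 gives the fundamental solution (x₁, y₁) = (23, 2).
Step 2: Apply the recurrence (x_{n+1}, y_{n+1}) = (x₁x_n + 132y₁y_n, x₁y_n + y₁x_n) repeatedly.
  From (x_1, y_1) = (23, 2): x_2 = 23·23 + 132·2·2 = 1057; y_2 = 23·2 + 2·23 = 92.
  From (x_2, y_2) = (1057, 92): x_3 = 23·1057 + 132·2·92 = 48599; y_3 = 23·92 + 2·1057 = 4230.
  From (x_3, y_3) = (48599, 4230): x_4 = 23·48599 + 132·2·4230 = 2234497; y_4 = 23·4230 + 2·48599 = 194488.
  From (x_4, y_4) = (2234497, 194488): x_5 = 23·2234497 + 132·2·194488 = 102738263; y_5 = 23·194488 + 2·2234497 = 8942218.
Step 3: Verify x_5² - 132·y_5² = 10555150684257169 - 10555150684257168 = 1 (should be 1). ✓

(x_1, y_1) = (23, 2); (x_5, y_5) = (102738263, 8942218).


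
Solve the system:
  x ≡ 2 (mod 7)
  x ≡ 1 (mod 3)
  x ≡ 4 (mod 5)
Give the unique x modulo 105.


Moduli 7, 3, 5 are pairwise coprime; by CRT there is a unique solution modulo M = 7 · 3 · 5 = 105.
Solve pairwise, accumulating the modulus:
  Start with x ≡ 2 (mod 7).
  Combine with x ≡ 1 (mod 3): since gcd(7, 3) = 1, we get a unique residue mod 21.
    Write x = 2 + 7·t and substitute into x ≡ 1 (mod 3): 7·t ≡ 1 − 2 = -1 (mod 3).
    Reduce coefficients mod 3: 1·t ≡ 2 (mod 3).
    So t ≡ 2 (mod 3).
    Then x = 2 + 7·2 = 16, valid modulo lcm(7, 3) = 21: x ≡ 16 (mod 21).
  Combine with x ≡ 4 (mod 5): since gcd(21, 5) = 1, we get a unique residue mod 105.
    Write x = 16 + 21·t and substitute into x ≡ 4 (mod 5): 21·t ≡ 4 − 16 = -12 (mod 5).
    Reduce coefficients mod 5: 1·t ≡ 3 (mod 5).
    So t ≡ 3 (mod 5).
    Then x = 16 + 21·3 = 79, valid modulo lcm(21, 5) = 105: x ≡ 79 (mod 105).
Verify: 79 mod 7 = 2 ✓, 79 mod 3 = 1 ✓, 79 mod 5 = 4 ✓.

x ≡ 79 (mod 105).


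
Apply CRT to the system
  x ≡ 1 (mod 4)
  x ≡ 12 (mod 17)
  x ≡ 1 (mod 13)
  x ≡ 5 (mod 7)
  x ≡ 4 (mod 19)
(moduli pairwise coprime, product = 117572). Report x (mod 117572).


Product of moduli M = 4 · 17 · 13 · 7 · 19 = 117572.
Merge one congruence at a time:
  Start: x ≡ 1 (mod 4).
  Combine with x ≡ 12 (mod 17); new modulus lcm = 68.
    Write x = 1 + 4·t and substitute into x ≡ 12 (mod 17): 4·t ≡ 12 − 1 = 11 (mod 17).
    The inverse of 4 mod 17 is 13 (since 4·13 = 52 = 3·17 + 1), so t ≡ 13·11 = 143 ≡ 7 (mod 17).
    Then x = 1 + 4·7 = 29, valid modulo lcm(4, 17) = 68: x ≡ 29 (mod 68).
  Combine with x ≡ 1 (mod 13); new modulus lcm = 884.
    Write x = 29 + 68·t and substitute into x ≡ 1 (mod 13): 68·t ≡ 1 − 29 = -28 (mod 13).
    Reduce coefficients mod 13: 3·t ≡ 11 (mod 13).
    The inverse of 3 mod 13 is 9 (since 3·9 = 27 = 2·13 + 1), so t ≡ 9·11 = 99 ≡ 8 (mod 13).
    Then x = 29 + 68·8 = 573, valid modulo lcm(68, 13) = 884: x ≡ 573 (mod 884).
  Combine with x ≡ 5 (mod 7); new modulus lcm = 6188.
    Write x = 573 + 884·t and substitute into x ≡ 5 (mod 7): 884·t ≡ 5 − 573 = -568 (mod 7).
    Reduce coefficients mod 7: 2·t ≡ 6 (mod 7).
    The inverse of 2 mod 7 is 4 (since 2·4 = 8 = 1·7 + 1), so t ≡ 4·6 = 24 ≡ 3 (mod 7).
    Then x = 573 + 884·3 = 3225, valid modulo lcm(884, 7) = 6188: x ≡ 3225 (mod 6188).
  Combine with x ≡ 4 (mod 19); new modulus lcm = 117572.
    Write x = 3225 + 6188·t and substitute into x ≡ 4 (mod 19): 6188·t ≡ 4 − 3225 = -3221 (mod 19).
    Reduce coefficients mod 19: 13·t ≡ 9 (mod 19).
    The inverse of 13 mod 19 is 3 (since 13·3 = 39 = 2·19 + 1), so t ≡ 3·9 = 27 ≡ 8 (mod 19).
    Then x = 3225 + 6188·8 = 52729, valid modulo lcm(6188, 19) = 117572: x ≡ 52729 (mod 117572).
Verify against each original: 52729 mod 4 = 1, 52729 mod 17 = 12, 52729 mod 13 = 1, 52729 mod 7 = 5, 52729 mod 19 = 4.

x ≡ 52729 (mod 117572).


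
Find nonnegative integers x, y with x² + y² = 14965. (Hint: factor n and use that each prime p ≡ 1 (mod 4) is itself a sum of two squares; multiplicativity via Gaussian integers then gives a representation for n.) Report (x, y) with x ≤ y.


Step 1: Factor n = 14965 = 5 · 41 · 73.
Step 2: Check the mod-4 condition on each prime factor: 5 ≡ 1 (mod 4), exponent 1; 41 ≡ 1 (mod 4), exponent 1; 73 ≡ 1 (mod 4), exponent 1.
All primes ≡ 3 (mod 4) appear to even exponent (or don't appear), so by the two-squares theorem n IS expressible as a sum of two squares.
Step 3: Build a representation. Here n = 5 · 41 · 73 is a product of primes ≡ 1 (mod 4). Each prime p ≡ 1 (mod 4) is itself a sum of two squares; find a² by testing p − a² for a perfect square:
  5: 5 − 1² = 4 = 2² ⇒ 5 = 1² + 2².
  41: 41 − 1² = 40, 41 − 2² = 37, 41 − 3² = 32, 41 − 4² = 25 = 5² ⇒ 41 = 4² + 5².
  73: 73 − 1² = 72, 73 − 2² = 69, 73 − 3² = 64 = 8² ⇒ 73 = 3² + 8².
  Combine using the Brahmagupta–Fibonacci identity (a² + b²)(c² + d²) = (ac − bd)² + (ad + bc)² = (ac + bd)² + (ad − bc)²:
  5 · 41 = 205: from (1² + 2²)(4² + 5²), take (1·4 − 2·5, 1·5 + 2·4) = (4 − 10, 5 + 8) = (-6, 13); dropping signs (only squares matter) gives (6, 13); check 6² + 13² = 36 + 169 = 205 ✓.
  205 · 73 = 14965: from (6² + 13²)(3² + 8²), take (6·3 − 13·8, 6·8 + 13·3) = (18 − 104, 48 + 39) = (-86, 87); dropping signs (only squares matter) gives (86, 87); check 86² + 87² = 7396 + 7569 = 14965 ✓.
Step 4: Order so x ≤ y and verify: 86² + 87² = 7396 + 7569 = 14965 = n. ✓

n = 14965 = 86² + 87² (one valid representation with x ≤ y).


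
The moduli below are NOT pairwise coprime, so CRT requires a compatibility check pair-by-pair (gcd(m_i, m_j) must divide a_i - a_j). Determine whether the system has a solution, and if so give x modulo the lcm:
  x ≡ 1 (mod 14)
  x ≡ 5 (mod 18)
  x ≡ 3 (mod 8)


Moduli 14, 18, 8 are not pairwise coprime, so CRT works modulo lcm(m_i) when all pairwise compatibility conditions hold.
Pairwise compatibility: gcd(m_i, m_j) must divide a_i - a_j for every pair.
Merge one congruence at a time:
  Start: x ≡ 1 (mod 14).
  Combine with x ≡ 5 (mod 18): gcd(14, 18) = 2; 5 - 1 = 4, which IS divisible by 2, so compatible.
    Write x = 1 + 14·t and substitute into x ≡ 5 (mod 18): 14·t ≡ 5 − 1 = 4 (mod 18).
    Divide the congruence (and modulus) by g = 2: 7·t ≡ 2 (mod 9).
    The inverse of 7 mod 9 is 4 (since 7·4 = 28 = 3·9 + 1), so t ≡ 4·2 = 8 ≡ 8 (mod 9).
    Then x = 1 + 14·8 = 113, valid modulo lcm(14, 18) = 126: x ≡ 113 (mod 126).
  Combine with x ≡ 3 (mod 8): gcd(126, 8) = 2; 3 - 113 = -110, which IS divisible by 2, so compatible.
    Write x = 113 + 126·t and substitute into x ≡ 3 (mod 8): 126·t ≡ 3 − 113 = -110 (mod 8).
    Divide the congruence (and modulus) by g = 2: 63·t ≡ -55 (mod 4).
    Reduce coefficients mod 4: 3·t ≡ 1 (mod 4).
    The inverse of 3 mod 4 is 3 (since 3·3 = 9 = 2·4 + 1), so t ≡ 3·1 = 3 ≡ 3 (mod 4).
    Then x = 113 + 126·3 = 491, valid modulo lcm(126, 8) = 504: x ≡ 491 (mod 504).
Verify: 491 mod 14 = 1, 491 mod 18 = 5, 491 mod 8 = 3.

x ≡ 491 (mod 504).


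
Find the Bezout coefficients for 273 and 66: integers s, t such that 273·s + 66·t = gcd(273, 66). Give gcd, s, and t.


Euclidean algorithm on (273, 66) — divide until remainder is 0:
  273 = 4 · 66 + 9
  66 = 7 · 9 + 3
  9 = 3 · 3 + 0
gcd(273, 66) = 3.
Track Bezout coefficients alongside the remainders: start with r₀ = 273 = a·1 + b·0 (s = 1, t = 0) and r₁ = 66 = a·0 + b·1 (s = 0, t = 1); each new remainder r_{k+1} = r_{k-1} − q_k·r_k inherits s_{k+1} = s_{k-1} − q_k·s_k, t_{k+1} = t_{k-1} − q_k·t_k, so r_k = a·s_k + b·t_k at every step:
  q = 4: r = 9, s = 1 − 4·0 = 1, t = 0 − 4·1 = -4  (check: 273·1 + 66·(-4) = 9)
  q = 7: r = 3, s = 0 − 7·1 = -7, t = 1 − 7·(-4) = 29  (check: 273·(-7) + 66·29 = 3)
The row with r = 3 (the gcd) gives the Bezout coefficients s = -7, t = 29.
Result: 273 · (-7) + 66 · (29) = 3.

gcd(273, 66) = 3; s = -7, t = 29 (check: 273·(-7) + 66·29 = 3).


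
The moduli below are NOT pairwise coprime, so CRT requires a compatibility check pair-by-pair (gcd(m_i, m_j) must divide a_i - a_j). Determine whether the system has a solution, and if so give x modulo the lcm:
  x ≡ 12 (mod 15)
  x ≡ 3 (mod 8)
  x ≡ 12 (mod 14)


Moduli 15, 8, 14 are not pairwise coprime, so CRT works modulo lcm(m_i) when all pairwise compatibility conditions hold.
Pairwise compatibility: gcd(m_i, m_j) must divide a_i - a_j for every pair.
Merge one congruence at a time:
  Start: x ≡ 12 (mod 15).
  Combine with x ≡ 3 (mod 8): gcd(15, 8) = 1; 3 - 12 = -9, which IS divisible by 1, so compatible.
    Write x = 12 + 15·t and substitute into x ≡ 3 (mod 8): 15·t ≡ 3 − 12 = -9 (mod 8).
    Reduce coefficients mod 8: 7·t ≡ 7 (mod 8).
    The inverse of 7 mod 8 is 7 (since 7·7 = 49 = 6·8 + 1), so t ≡ 7·7 = 49 ≡ 1 (mod 8).
    Then x = 12 + 15·1 = 27, valid modulo lcm(15, 8) = 120: x ≡ 27 (mod 120).
  Combine with x ≡ 12 (mod 14): gcd(120, 14) = 2, and 12 - 27 = -15 is NOT divisible by 2.
    ⇒ system is inconsistent (no integer solution).

No solution (the system is inconsistent).


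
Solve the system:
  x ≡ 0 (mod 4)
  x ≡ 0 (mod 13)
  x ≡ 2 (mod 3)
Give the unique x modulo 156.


Moduli 4, 13, 3 are pairwise coprime; by CRT there is a unique solution modulo M = 4 · 13 · 3 = 156.
Solve pairwise, accumulating the modulus:
  Start with x ≡ 0 (mod 4).
  Combine with x ≡ 0 (mod 13): since gcd(4, 13) = 1, we get a unique residue mod 52.
    Write x = 0 + 4·t and substitute into x ≡ 0 (mod 13): 4·t ≡ 0 − 0 = 0 (mod 13).
    The inverse of 4 mod 13 is 10 (since 4·10 = 40 = 3·13 + 1), so t ≡ 10·0 = 0 ≡ 0 (mod 13).
    Then x = 0 + 4·0 = 0, valid modulo lcm(4, 13) = 52: x ≡ 0 (mod 52).
  Combine with x ≡ 2 (mod 3): since gcd(52, 3) = 1, we get a unique residue mod 156.
    Write x = 0 + 52·t and substitute into x ≡ 2 (mod 3): 52·t ≡ 2 − 0 = 2 (mod 3).
    Reduce coefficients mod 3: 1·t ≡ 2 (mod 3).
    So t ≡ 2 (mod 3).
    Then x = 0 + 52·2 = 104, valid modulo lcm(52, 3) = 156: x ≡ 104 (mod 156).
Verify: 104 mod 4 = 0 ✓, 104 mod 13 = 0 ✓, 104 mod 3 = 2 ✓.

x ≡ 104 (mod 156).


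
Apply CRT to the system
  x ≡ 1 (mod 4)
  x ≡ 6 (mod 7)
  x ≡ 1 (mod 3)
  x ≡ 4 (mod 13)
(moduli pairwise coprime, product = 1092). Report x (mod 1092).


Product of moduli M = 4 · 7 · 3 · 13 = 1092.
Merge one congruence at a time:
  Start: x ≡ 1 (mod 4).
  Combine with x ≡ 6 (mod 7); new modulus lcm = 28.
    Write x = 1 + 4·t and substitute into x ≡ 6 (mod 7): 4·t ≡ 6 − 1 = 5 (mod 7).
    The inverse of 4 mod 7 is 2 (since 4·2 = 8 = 1·7 + 1), so t ≡ 2·5 = 10 ≡ 3 (mod 7).
    Then x = 1 + 4·3 = 13, valid modulo lcm(4, 7) = 28: x ≡ 13 (mod 28).
  Combine with x ≡ 1 (mod 3); new modulus lcm = 84.
    Write x = 13 + 28·t and substitute into x ≡ 1 (mod 3): 28·t ≡ 1 − 13 = -12 (mod 3).
    Reduce coefficients mod 3: 1·t ≡ 0 (mod 3).
    So t ≡ 0 (mod 3).
    Then x = 13 + 28·0 = 13, valid modulo lcm(28, 3) = 84: x ≡ 13 (mod 84).
  Combine with x ≡ 4 (mod 13); new modulus lcm = 1092.
    Write x = 13 + 84·t and substitute into x ≡ 4 (mod 13): 84·t ≡ 4 − 13 = -9 (mod 13).
    Reduce coefficients mod 13: 6·t ≡ 4 (mod 13).
    The inverse of 6 mod 13 is 11 (since 6·11 = 66 = 5·13 + 1), so t ≡ 11·4 = 44 ≡ 5 (mod 13).
    Then x = 13 + 84·5 = 433, valid modulo lcm(84, 13) = 1092: x ≡ 433 (mod 1092).
Verify against each original: 433 mod 4 = 1, 433 mod 7 = 6, 433 mod 3 = 1, 433 mod 13 = 4.

x ≡ 433 (mod 1092).


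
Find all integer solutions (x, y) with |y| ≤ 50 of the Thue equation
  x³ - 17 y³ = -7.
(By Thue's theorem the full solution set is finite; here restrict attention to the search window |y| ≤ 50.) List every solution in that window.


The equation is x³ - 17y³ = -7. For fixed y, x³ = 17·y³ − 7, so a solution requires the RHS to be a perfect cube.
Strategy: iterate y from -50 to 50, compute RHS = 17·y³ − 7, and check whether it is a (positive or negative) perfect cube.
Check small values of y:
  y = 0: RHS = -7 is not a perfect cube.
  y = 1: RHS = 10 is not a perfect cube.
  y = -1: RHS = -24 is not a perfect cube.
  y = 2: RHS = 129 is not a perfect cube.
  y = -2: RHS = -143 is not a perfect cube.
  y = 3: RHS = 452 is not a perfect cube.
  y = -3: RHS = -466 is not a perfect cube.
Continuing the search up to |y| = 50 finds no solutions either.
No (x, y) in the scanned range satisfies the equation.

No integer solutions with |y| ≤ 50.


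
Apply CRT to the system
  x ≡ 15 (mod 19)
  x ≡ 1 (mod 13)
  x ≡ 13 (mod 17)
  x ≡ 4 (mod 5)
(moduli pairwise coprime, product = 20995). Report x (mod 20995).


Product of moduli M = 19 · 13 · 17 · 5 = 20995.
Merge one congruence at a time:
  Start: x ≡ 15 (mod 19).
  Combine with x ≡ 1 (mod 13); new modulus lcm = 247.
    Write x = 15 + 19·t and substitute into x ≡ 1 (mod 13): 19·t ≡ 1 − 15 = -14 (mod 13).
    Reduce coefficients mod 13: 6·t ≡ 12 (mod 13).
    The inverse of 6 mod 13 is 11 (since 6·11 = 66 = 5·13 + 1), so t ≡ 11·12 = 132 ≡ 2 (mod 13).
    Then x = 15 + 19·2 = 53, valid modulo lcm(19, 13) = 247: x ≡ 53 (mod 247).
  Combine with x ≡ 13 (mod 17); new modulus lcm = 4199.
    Write x = 53 + 247·t and substitute into x ≡ 13 (mod 17): 247·t ≡ 13 − 53 = -40 (mod 17).
    Reduce coefficients mod 17: 9·t ≡ 11 (mod 17).
    The inverse of 9 mod 17 is 2 (since 9·2 = 18 = 1·17 + 1), so t ≡ 2·11 = 22 ≡ 5 (mod 17).
    Then x = 53 + 247·5 = 1288, valid modulo lcm(247, 17) = 4199: x ≡ 1288 (mod 4199).
  Combine with x ≡ 4 (mod 5); new modulus lcm = 20995.
    Write x = 1288 + 4199·t and substitute into x ≡ 4 (mod 5): 4199·t ≡ 4 − 1288 = -1284 (mod 5).
    Reduce coefficients mod 5: 4·t ≡ 1 (mod 5).
    The inverse of 4 mod 5 is 4 (since 4·4 = 16 = 3·5 + 1), so t ≡ 4·1 = 4 ≡ 4 (mod 5).
    Then x = 1288 + 4199·4 = 18084, valid modulo lcm(4199, 5) = 20995: x ≡ 18084 (mod 20995).
Verify against each original: 18084 mod 19 = 15, 18084 mod 13 = 1, 18084 mod 17 = 13, 18084 mod 5 = 4.

x ≡ 18084 (mod 20995).


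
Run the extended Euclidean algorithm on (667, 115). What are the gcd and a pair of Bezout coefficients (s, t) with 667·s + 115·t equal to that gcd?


Euclidean algorithm on (667, 115) — divide until remainder is 0:
  667 = 5 · 115 + 92
  115 = 1 · 92 + 23
  92 = 4 · 23 + 0
gcd(667, 115) = 23.
Track Bezout coefficients alongside the remainders: start with r₀ = 667 = a·1 + b·0 (s = 1, t = 0) and r₁ = 115 = a·0 + b·1 (s = 0, t = 1); each new remainder r_{k+1} = r_{k-1} − q_k·r_k inherits s_{k+1} = s_{k-1} − q_k·s_k, t_{k+1} = t_{k-1} − q_k·t_k, so r_k = a·s_k + b·t_k at every step:
  q = 5: r = 92, s = 1 − 5·0 = 1, t = 0 − 5·1 = -5  (check: 667·1 + 115·(-5) = 92)
  q = 1: r = 23, s = 0 − 1·1 = -1, t = 1 − 1·(-5) = 6  (check: 667·(-1) + 115·6 = 23)
The row with r = 23 (the gcd) gives the Bezout coefficients s = -1, t = 6.
Result: 667 · (-1) + 115 · (6) = 23.

gcd(667, 115) = 23; s = -1, t = 6 (check: 667·(-1) + 115·6 = 23).


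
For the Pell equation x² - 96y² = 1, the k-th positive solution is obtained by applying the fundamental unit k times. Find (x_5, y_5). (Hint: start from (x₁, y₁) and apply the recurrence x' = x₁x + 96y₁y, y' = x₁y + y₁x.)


Step 1: Find the fundamental solution (x₁, y₁) of x² - 96y² = 1.
  Expand √96 as a continued fraction. a₀ = ⌊√96⌋ = 9; iterate m_{k+1} = d_k·a_k − m_k, d_{k+1} = (96 − m_{k+1}²)/d_k, a_{k+1} = ⌊(a₀ + m_{k+1})/d_{k+1}⌋ (starting m₀ = 0, d₀ = 1), with convergents p_k = a_k·p_{k-1} + p_{k-2}, q_k = a_k·q_{k-1} + q_{k-2} (p₋₁ = 1, q₋₁ = 0):
  k = 0: a₀ = 9; p₀/q₀ = 9/1; p₀² − 96·q₀² = 81 − 96 = -15.
  k = 1: m = 9, d = 15, a = ⌊(9 + 9)/15⌋ = 1; p/q = (1·9 + 1)/(1·1 + 0) = 10/1; p² − 96·q² = 100 − 96 = 4.
  k = 2: m = 6, d = 4, a = ⌊(9 + 6)/4⌋ = 3; p/q = (3·10 + 9)/(3·1 + 1) = 39/4; p² − 96·q² = 1521 − 1536 = -15.
  k = 3: m = 6, d = 15, a = ⌊(9 + 6)/15⌋ = 1; p/q = (1·39 + 10)/(1·4 + 1) = 49/5; p² − 96·q² = 2401 − 2400 = 1.
  The first convergent with p² − 96·q² = 1 gives the fundamental solution (x₁, y₁) = (49, 5).
Step 2: Apply the recurrence (x_{n+1}, y_{n+1}) = (x₁x_n + 96y₁y_n, x₁y_n + y₁x_n) repeatedly.
  From (x_1, y_1) = (49, 5): x_2 = 49·49 + 96·5·5 = 4801; y_2 = 49·5 + 5·49 = 490.
  From (x_2, y_2) = (4801, 490): x_3 = 49·4801 + 96·5·490 = 470449; y_3 = 49·490 + 5·4801 = 48015.
  From (x_3, y_3) = (470449, 48015): x_4 = 49·470449 + 96·5·48015 = 46099201; y_4 = 49·48015 + 5·470449 = 4704980.
  From (x_4, y_4) = (46099201, 4704980): x_5 = 49·46099201 + 96·5·4704980 = 4517251249; y_5 = 49·4704980 + 5·46099201 = 461040025.
Step 3: Verify x_5² - 96·y_5² = 20405558846592060001 - 20405558846592060000 = 1 (should be 1). ✓

(x_1, y_1) = (49, 5); (x_5, y_5) = (4517251249, 461040025).


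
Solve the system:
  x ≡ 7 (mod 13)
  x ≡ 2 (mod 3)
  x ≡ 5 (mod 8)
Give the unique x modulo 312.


Moduli 13, 3, 8 are pairwise coprime; by CRT there is a unique solution modulo M = 13 · 3 · 8 = 312.
Solve pairwise, accumulating the modulus:
  Start with x ≡ 7 (mod 13).
  Combine with x ≡ 2 (mod 3): since gcd(13, 3) = 1, we get a unique residue mod 39.
    Write x = 7 + 13·t and substitute into x ≡ 2 (mod 3): 13·t ≡ 2 − 7 = -5 (mod 3).
    Reduce coefficients mod 3: 1·t ≡ 1 (mod 3).
    So t ≡ 1 (mod 3).
    Then x = 7 + 13·1 = 20, valid modulo lcm(13, 3) = 39: x ≡ 20 (mod 39).
  Combine with x ≡ 5 (mod 8): since gcd(39, 8) = 1, we get a unique residue mod 312.
    Write x = 20 + 39·t and substitute into x ≡ 5 (mod 8): 39·t ≡ 5 − 20 = -15 (mod 8).
    Reduce coefficients mod 8: 7·t ≡ 1 (mod 8).
    The inverse of 7 mod 8 is 7 (since 7·7 = 49 = 6·8 + 1), so t ≡ 7·1 = 7 ≡ 7 (mod 8).
    Then x = 20 + 39·7 = 293, valid modulo lcm(39, 8) = 312: x ≡ 293 (mod 312).
Verify: 293 mod 13 = 7 ✓, 293 mod 3 = 2 ✓, 293 mod 8 = 5 ✓.

x ≡ 293 (mod 312).


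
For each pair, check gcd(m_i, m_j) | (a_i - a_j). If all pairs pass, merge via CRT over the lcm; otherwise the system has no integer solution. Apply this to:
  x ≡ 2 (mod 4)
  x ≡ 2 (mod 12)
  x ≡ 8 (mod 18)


Moduli 4, 12, 18 are not pairwise coprime, so CRT works modulo lcm(m_i) when all pairwise compatibility conditions hold.
Pairwise compatibility: gcd(m_i, m_j) must divide a_i - a_j for every pair.
Merge one congruence at a time:
  Start: x ≡ 2 (mod 4).
  Combine with x ≡ 2 (mod 12): gcd(4, 12) = 4; 2 - 2 = 0, which IS divisible by 4, so compatible.
    Write x = 2 + 4·t and substitute into x ≡ 2 (mod 12): 4·t ≡ 2 − 2 = 0 (mod 12).
    Divide the congruence (and modulus) by g = 4: 1·t ≡ 0 (mod 3).
    So t ≡ 0 (mod 3).
    Then x = 2 + 4·0 = 2, valid modulo lcm(4, 12) = 12: x ≡ 2 (mod 12).
  Combine with x ≡ 8 (mod 18): gcd(12, 18) = 6; 8 - 2 = 6, which IS divisible by 6, so compatible.
    Write x = 2 + 12·t and substitute into x ≡ 8 (mod 18): 12·t ≡ 8 − 2 = 6 (mod 18).
    Divide the congruence (and modulus) by g = 6: 2·t ≡ 1 (mod 3).
    The inverse of 2 mod 3 is 2 (since 2·2 = 4 = 1·3 + 1), so t ≡ 2·1 = 2 ≡ 2 (mod 3).
    Then x = 2 + 12·2 = 26, valid modulo lcm(12, 18) = 36: x ≡ 26 (mod 36).
Verify: 26 mod 4 = 2, 26 mod 12 = 2, 26 mod 18 = 8.

x ≡ 26 (mod 36).


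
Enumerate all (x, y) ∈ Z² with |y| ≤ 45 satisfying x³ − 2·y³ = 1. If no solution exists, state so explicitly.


The equation is x³ - 2y³ = 1. For fixed y, x³ = 2·y³ + 1, so a solution requires the RHS to be a perfect cube.
Strategy: iterate y from -45 to 45, compute RHS = 2·y³ + 1, and check whether it is a (positive or negative) perfect cube.
Check small values of y:
  y = 0: RHS = 1 = (1)³ ⇒ x = 1 works.
  y = 1: RHS = 3 is not a perfect cube.
  y = -1: RHS = -1 = (-1)³ ⇒ x = -1 works.
  y = 2: RHS = 17 is not a perfect cube.
  y = -2: RHS = -15 is not a perfect cube.
  y = 3: RHS = 55 is not a perfect cube.
  y = -3: RHS = -53 is not a perfect cube.
Continuing the search up to |y| = 45 finds no further solutions beyond those listed.
Collected solutions: (1, 0), (-1, -1).

Solutions (with |y| ≤ 45): (1, 0), (-1, -1).


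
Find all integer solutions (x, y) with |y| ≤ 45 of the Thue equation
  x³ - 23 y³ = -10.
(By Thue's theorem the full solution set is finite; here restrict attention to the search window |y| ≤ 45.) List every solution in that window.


The equation is x³ - 23y³ = -10. For fixed y, x³ = 23·y³ − 10, so a solution requires the RHS to be a perfect cube.
Strategy: iterate y from -45 to 45, compute RHS = 23·y³ − 10, and check whether it is a (positive or negative) perfect cube.
Check small values of y:
  y = 0: RHS = -10 is not a perfect cube.
  y = 1: RHS = 13 is not a perfect cube.
  y = -1: RHS = -33 is not a perfect cube.
  y = 2: RHS = 174 is not a perfect cube.
  y = -2: RHS = -194 is not a perfect cube.
  y = 3: RHS = 611 is not a perfect cube.
  y = -3: RHS = -631 is not a perfect cube.
Continuing the search up to |y| = 45 finds no solutions either.
No (x, y) in the scanned range satisfies the equation.

No integer solutions with |y| ≤ 45.
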